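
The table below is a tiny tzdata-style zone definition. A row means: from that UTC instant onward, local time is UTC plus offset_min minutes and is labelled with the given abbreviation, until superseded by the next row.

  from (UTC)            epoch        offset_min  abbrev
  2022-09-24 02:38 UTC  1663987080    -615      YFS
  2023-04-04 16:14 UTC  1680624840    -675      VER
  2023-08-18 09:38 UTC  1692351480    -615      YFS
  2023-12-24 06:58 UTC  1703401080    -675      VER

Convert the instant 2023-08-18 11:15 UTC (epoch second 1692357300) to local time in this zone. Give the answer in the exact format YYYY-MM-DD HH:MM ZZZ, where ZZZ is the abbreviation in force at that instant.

2023-08-18 01:00 YFS

Query: 2023-08-18 11:15 UTC
Rule 3/4 (YFS, -10:15): 2023-08-18 09:38 UTC ≤ query < 2023-12-24 06:58 UTC
11·60 + 15 - 615 = 60 min
60 = 0·1440 + 60; 60 = 1·60 + 0 → 01:00, same day
→ 2023-08-18 01:00 YFS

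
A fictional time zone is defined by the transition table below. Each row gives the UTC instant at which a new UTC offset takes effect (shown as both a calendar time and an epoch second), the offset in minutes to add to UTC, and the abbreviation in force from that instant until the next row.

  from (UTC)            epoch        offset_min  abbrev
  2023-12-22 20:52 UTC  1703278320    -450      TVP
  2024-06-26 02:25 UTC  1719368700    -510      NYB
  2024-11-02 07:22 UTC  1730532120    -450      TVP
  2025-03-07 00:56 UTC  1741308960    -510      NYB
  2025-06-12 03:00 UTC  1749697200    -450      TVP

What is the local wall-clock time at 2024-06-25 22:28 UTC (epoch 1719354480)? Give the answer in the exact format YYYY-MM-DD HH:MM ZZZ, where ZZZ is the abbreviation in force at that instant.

Query: 2024-06-25 22:28 UTC
Rule 1/5 (TVP, -07:30): 2023-12-22 20:52 UTC ≤ query < 2024-06-26 02:25 UTC
22·60 + 28 - 450 = 898 min
898 = 0·1440 + 898; 898 = 14·60 + 58 → 14:58, same day
→ 2024-06-25 14:58 TVP

2024-06-25 14:58 TVP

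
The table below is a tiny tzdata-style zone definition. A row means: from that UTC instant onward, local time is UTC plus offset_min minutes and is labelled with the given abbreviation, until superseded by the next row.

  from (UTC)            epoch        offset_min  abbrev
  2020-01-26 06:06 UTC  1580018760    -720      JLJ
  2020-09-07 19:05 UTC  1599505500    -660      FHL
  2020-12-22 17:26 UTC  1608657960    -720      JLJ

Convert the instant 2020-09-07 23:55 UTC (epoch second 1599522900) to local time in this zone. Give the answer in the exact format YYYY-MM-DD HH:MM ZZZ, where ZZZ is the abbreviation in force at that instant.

Query: 2020-09-07 23:55 UTC
Rule 2/3 (FHL, -11:00): 2020-09-07 19:05 UTC ≤ query < 2020-12-22 17:26 UTC
23·60 + 55 - 660 = 775 min
775 = 0·1440 + 775; 775 = 12·60 + 55 → 12:55, same day
→ 2020-09-07 12:55 FHL

2020-09-07 12:55 FHL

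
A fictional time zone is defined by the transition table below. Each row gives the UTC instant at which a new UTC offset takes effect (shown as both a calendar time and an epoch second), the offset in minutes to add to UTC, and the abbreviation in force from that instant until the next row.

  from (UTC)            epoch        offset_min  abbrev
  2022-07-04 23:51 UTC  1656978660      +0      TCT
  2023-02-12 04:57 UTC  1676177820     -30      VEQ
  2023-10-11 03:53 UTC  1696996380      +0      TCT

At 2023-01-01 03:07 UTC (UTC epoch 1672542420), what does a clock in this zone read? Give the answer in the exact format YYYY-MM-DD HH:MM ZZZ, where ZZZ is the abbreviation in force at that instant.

Query: 2023-01-01 03:07 UTC
Rule 1/3 (TCT, +00:00): 2022-07-04 23:51 UTC ≤ query < 2023-02-12 04:57 UTC
3·60 + 7 + 0 = 187 min
187 = 0·1440 + 187; 187 = 3·60 + 7 → 03:07, same day
→ 2023-01-01 03:07 TCT

2023-01-01 03:07 TCT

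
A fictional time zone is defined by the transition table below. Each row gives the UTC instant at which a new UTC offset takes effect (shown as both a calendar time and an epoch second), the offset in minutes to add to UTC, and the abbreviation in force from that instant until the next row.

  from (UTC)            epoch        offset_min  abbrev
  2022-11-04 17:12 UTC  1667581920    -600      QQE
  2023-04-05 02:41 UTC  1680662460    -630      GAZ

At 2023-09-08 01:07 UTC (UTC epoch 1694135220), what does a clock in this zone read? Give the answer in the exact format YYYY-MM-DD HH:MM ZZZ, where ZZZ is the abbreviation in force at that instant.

2023-09-07 14:37 GAZ

Query: 2023-09-08 01:07 UTC
Rule 2/2 (GAZ, -10:30): 2023-04-05 02:41 UTC ≤ query < +∞
1·60 + 7 - 630 = -563 min
-563 = -1·1440 + 877; 877 = 14·60 + 37 → 14:37, 2023-09-08 - 1 day = 2023-09-07
→ 2023-09-07 14:37 GAZ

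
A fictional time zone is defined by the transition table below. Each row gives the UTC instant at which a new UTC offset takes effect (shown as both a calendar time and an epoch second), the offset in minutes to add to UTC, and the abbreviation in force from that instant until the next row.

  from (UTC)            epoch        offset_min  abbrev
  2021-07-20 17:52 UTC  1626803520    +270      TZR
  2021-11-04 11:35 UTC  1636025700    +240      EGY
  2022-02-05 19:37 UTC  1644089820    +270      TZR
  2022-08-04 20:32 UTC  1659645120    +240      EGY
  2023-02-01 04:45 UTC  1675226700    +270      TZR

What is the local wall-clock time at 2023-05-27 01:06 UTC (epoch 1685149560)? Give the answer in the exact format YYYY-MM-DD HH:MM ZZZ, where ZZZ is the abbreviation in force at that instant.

2023-05-27 05:36 TZR

Query: 2023-05-27 01:06 UTC
Rule 5/5 (TZR, +04:30): 2023-02-01 04:45 UTC ≤ query < +∞
1·60 + 6 + 270 = 336 min
336 = 0·1440 + 336; 336 = 5·60 + 36 → 05:36, same day
→ 2023-05-27 05:36 TZR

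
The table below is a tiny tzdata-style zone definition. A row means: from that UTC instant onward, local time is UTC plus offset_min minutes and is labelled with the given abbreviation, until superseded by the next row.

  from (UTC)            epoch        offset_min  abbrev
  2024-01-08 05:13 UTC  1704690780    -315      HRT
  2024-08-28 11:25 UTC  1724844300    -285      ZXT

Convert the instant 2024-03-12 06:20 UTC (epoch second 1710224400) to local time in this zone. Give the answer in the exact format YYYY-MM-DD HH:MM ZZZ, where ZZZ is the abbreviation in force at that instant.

Query: 2024-03-12 06:20 UTC
Rule 1/2 (HRT, -05:15): 2024-01-08 05:13 UTC ≤ query < 2024-08-28 11:25 UTC
6·60 + 20 - 315 = 65 min
65 = 0·1440 + 65; 65 = 1·60 + 5 → 01:05, same day
→ 2024-03-12 01:05 HRT

2024-03-12 01:05 HRT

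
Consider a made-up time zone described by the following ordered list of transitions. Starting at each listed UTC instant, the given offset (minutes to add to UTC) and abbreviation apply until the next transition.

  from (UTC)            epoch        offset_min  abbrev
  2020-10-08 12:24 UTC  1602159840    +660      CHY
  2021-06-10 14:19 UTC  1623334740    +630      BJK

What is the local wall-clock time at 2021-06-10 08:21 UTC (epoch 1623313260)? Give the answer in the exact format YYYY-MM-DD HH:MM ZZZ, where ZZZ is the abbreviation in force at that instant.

2021-06-10 19:21 CHY

Query: 2021-06-10 08:21 UTC
Rule 1/2 (CHY, +11:00): 2020-10-08 12:24 UTC ≤ query < 2021-06-10 14:19 UTC
8·60 + 21 + 660 = 1161 min
1161 = 0·1440 + 1161; 1161 = 19·60 + 21 → 19:21, same day
→ 2021-06-10 19:21 CHY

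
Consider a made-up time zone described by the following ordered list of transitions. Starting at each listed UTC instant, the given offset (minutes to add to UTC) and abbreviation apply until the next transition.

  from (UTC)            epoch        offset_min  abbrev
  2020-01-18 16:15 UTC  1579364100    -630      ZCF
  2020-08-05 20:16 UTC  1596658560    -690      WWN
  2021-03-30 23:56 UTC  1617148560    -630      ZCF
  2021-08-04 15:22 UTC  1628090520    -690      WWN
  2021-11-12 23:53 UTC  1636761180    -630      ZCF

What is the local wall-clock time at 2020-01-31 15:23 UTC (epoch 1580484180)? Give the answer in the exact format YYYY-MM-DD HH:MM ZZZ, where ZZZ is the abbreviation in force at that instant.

2020-01-31 04:53 ZCF

Query: 2020-01-31 15:23 UTC
Rule 1/5 (ZCF, -10:30): 2020-01-18 16:15 UTC ≤ query < 2020-08-05 20:16 UTC
15·60 + 23 - 630 = 293 min
293 = 0·1440 + 293; 293 = 4·60 + 53 → 04:53, same day
→ 2020-01-31 04:53 ZCF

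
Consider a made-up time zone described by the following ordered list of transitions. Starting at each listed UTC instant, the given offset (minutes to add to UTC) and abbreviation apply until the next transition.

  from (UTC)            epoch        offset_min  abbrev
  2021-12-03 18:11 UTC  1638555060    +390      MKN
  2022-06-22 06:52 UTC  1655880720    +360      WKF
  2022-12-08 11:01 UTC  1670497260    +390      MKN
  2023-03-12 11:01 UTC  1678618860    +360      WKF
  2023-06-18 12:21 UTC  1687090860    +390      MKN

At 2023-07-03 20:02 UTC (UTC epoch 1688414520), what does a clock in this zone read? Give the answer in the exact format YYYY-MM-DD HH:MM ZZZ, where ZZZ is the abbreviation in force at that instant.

Query: 2023-07-03 20:02 UTC
Rule 5/5 (MKN, +06:30): 2023-06-18 12:21 UTC ≤ query < +∞
20·60 + 2 + 390 = 1592 min
1592 = 1·1440 + 152; 152 = 2·60 + 32 → 02:32, 2023-07-03 + 1 day = 2023-07-04
→ 2023-07-04 02:32 MKN

2023-07-04 02:32 MKN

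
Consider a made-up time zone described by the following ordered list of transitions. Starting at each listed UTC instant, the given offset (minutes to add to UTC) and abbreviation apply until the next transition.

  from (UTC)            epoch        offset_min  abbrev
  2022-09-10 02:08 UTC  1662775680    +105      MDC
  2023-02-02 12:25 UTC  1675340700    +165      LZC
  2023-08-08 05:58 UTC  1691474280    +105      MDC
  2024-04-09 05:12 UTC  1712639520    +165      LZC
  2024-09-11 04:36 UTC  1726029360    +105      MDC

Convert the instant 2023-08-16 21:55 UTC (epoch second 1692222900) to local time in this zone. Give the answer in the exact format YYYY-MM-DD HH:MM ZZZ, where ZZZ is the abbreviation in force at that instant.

Query: 2023-08-16 21:55 UTC
Rule 3/5 (MDC, +01:45): 2023-08-08 05:58 UTC ≤ query < 2024-04-09 05:12 UTC
21·60 + 55 + 105 = 1420 min
1420 = 0·1440 + 1420; 1420 = 23·60 + 40 → 23:40, same day
→ 2023-08-16 23:40 MDC

2023-08-16 23:40 MDC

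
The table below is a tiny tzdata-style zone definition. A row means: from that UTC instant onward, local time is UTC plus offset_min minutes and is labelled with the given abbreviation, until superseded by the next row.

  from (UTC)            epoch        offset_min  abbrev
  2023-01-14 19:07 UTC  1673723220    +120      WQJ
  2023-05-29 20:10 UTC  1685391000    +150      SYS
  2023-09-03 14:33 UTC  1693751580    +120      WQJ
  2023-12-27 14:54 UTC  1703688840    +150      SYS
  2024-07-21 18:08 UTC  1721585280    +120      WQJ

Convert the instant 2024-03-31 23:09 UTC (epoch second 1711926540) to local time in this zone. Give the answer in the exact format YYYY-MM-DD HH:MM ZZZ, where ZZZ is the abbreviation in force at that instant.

Query: 2024-03-31 23:09 UTC
Rule 4/5 (SYS, +02:30): 2023-12-27 14:54 UTC ≤ query < 2024-07-21 18:08 UTC
23·60 + 9 + 150 = 1539 min
1539 = 1·1440 + 99; 99 = 1·60 + 39 → 01:39, 2024-03-31 + 1 day = 2024-04-01
→ 2024-04-01 01:39 SYS

2024-04-01 01:39 SYS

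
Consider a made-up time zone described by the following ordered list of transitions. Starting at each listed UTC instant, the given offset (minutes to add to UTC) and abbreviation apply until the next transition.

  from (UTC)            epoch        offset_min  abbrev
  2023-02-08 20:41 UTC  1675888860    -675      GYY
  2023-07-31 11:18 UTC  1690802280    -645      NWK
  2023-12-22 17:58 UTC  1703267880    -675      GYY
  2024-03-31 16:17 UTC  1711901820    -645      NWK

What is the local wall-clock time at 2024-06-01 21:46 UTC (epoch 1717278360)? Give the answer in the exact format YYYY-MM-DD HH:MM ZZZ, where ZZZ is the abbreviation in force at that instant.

2024-06-01 11:01 NWK

Query: 2024-06-01 21:46 UTC
Rule 4/4 (NWK, -10:45): 2024-03-31 16:17 UTC ≤ query < +∞
21·60 + 46 - 645 = 661 min
661 = 0·1440 + 661; 661 = 11·60 + 1 → 11:01, same day
→ 2024-06-01 11:01 NWK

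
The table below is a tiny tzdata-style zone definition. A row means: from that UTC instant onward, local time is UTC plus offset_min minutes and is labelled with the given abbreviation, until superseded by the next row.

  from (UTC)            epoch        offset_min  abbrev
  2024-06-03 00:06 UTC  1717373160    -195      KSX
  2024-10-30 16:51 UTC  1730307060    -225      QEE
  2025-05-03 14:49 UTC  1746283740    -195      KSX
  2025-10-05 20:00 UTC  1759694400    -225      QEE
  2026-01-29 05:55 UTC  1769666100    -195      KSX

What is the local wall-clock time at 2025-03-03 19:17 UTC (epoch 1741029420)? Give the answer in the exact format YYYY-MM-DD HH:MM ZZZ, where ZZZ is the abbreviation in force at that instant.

2025-03-03 15:32 QEE

Query: 2025-03-03 19:17 UTC
Rule 2/5 (QEE, -03:45): 2024-10-30 16:51 UTC ≤ query < 2025-05-03 14:49 UTC
19·60 + 17 - 225 = 932 min
932 = 0·1440 + 932; 932 = 15·60 + 32 → 15:32, same day
→ 2025-03-03 15:32 QEE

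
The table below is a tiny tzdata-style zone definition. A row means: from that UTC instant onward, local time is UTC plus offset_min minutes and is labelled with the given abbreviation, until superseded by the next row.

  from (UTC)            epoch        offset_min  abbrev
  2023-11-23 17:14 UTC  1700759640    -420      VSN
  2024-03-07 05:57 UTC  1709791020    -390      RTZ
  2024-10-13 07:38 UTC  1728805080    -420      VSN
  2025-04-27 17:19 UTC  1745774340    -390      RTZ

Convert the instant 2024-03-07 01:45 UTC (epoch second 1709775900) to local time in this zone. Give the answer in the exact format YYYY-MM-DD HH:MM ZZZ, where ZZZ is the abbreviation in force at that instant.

Query: 2024-03-07 01:45 UTC
Rule 1/4 (VSN, -07:00): 2023-11-23 17:14 UTC ≤ query < 2024-03-07 05:57 UTC
1·60 + 45 - 420 = -315 min
-315 = -1·1440 + 1125; 1125 = 18·60 + 45 → 18:45, 2024-03-07 - 1 day = 2024-03-06
→ 2024-03-06 18:45 VSN

2024-03-06 18:45 VSN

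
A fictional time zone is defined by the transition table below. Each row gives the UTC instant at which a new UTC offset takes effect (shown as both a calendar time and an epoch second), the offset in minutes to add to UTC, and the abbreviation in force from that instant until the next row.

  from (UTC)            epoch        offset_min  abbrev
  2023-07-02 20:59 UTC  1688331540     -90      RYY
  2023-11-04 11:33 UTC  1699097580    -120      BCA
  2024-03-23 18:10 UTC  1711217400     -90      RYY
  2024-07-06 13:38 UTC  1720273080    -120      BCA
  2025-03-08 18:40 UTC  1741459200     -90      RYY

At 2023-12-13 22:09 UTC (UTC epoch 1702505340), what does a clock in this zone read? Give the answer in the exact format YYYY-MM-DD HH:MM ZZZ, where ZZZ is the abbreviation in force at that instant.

Query: 2023-12-13 22:09 UTC
Rule 2/5 (BCA, -02:00): 2023-11-04 11:33 UTC ≤ query < 2024-03-23 18:10 UTC
22·60 + 9 - 120 = 1209 min
1209 = 0·1440 + 1209; 1209 = 20·60 + 9 → 20:09, same day
→ 2023-12-13 20:09 BCA

2023-12-13 20:09 BCA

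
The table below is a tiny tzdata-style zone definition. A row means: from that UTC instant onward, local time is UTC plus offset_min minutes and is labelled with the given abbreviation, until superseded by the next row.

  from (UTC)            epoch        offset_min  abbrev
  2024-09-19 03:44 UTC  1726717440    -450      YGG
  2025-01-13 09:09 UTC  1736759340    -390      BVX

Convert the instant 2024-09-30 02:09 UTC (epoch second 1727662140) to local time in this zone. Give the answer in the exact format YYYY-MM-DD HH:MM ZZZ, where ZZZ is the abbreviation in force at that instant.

Query: 2024-09-30 02:09 UTC
Rule 1/2 (YGG, -07:30): 2024-09-19 03:44 UTC ≤ query < 2025-01-13 09:09 UTC
2·60 + 9 - 450 = -321 min
-321 = -1·1440 + 1119; 1119 = 18·60 + 39 → 18:39, 2024-09-30 - 1 day = 2024-09-29
→ 2024-09-29 18:39 YGG

2024-09-29 18:39 YGG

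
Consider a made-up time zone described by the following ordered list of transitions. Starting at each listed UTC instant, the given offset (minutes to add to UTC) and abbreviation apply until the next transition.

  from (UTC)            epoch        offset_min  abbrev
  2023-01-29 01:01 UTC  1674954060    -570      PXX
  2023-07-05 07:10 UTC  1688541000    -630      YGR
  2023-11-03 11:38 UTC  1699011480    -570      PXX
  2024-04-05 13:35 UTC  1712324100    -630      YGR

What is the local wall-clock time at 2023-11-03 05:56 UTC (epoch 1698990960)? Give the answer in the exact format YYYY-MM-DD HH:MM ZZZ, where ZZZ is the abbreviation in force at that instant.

2023-11-02 19:26 YGR

Query: 2023-11-03 05:56 UTC
Rule 2/4 (YGR, -10:30): 2023-07-05 07:10 UTC ≤ query < 2023-11-03 11:38 UTC
5·60 + 56 - 630 = -274 min
-274 = -1·1440 + 1166; 1166 = 19·60 + 26 → 19:26, 2023-11-03 - 1 day = 2023-11-02
→ 2023-11-02 19:26 YGR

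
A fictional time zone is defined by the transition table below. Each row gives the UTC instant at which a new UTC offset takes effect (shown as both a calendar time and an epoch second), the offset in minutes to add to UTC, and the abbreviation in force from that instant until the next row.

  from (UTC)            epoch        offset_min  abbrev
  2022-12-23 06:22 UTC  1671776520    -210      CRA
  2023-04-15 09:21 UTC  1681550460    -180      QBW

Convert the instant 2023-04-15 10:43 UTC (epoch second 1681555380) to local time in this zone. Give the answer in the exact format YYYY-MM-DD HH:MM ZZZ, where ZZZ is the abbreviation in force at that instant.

Query: 2023-04-15 10:43 UTC
Rule 2/2 (QBW, -03:00): 2023-04-15 09:21 UTC ≤ query < +∞
10·60 + 43 - 180 = 463 min
463 = 0·1440 + 463; 463 = 7·60 + 43 → 07:43, same day
→ 2023-04-15 07:43 QBW

2023-04-15 07:43 QBW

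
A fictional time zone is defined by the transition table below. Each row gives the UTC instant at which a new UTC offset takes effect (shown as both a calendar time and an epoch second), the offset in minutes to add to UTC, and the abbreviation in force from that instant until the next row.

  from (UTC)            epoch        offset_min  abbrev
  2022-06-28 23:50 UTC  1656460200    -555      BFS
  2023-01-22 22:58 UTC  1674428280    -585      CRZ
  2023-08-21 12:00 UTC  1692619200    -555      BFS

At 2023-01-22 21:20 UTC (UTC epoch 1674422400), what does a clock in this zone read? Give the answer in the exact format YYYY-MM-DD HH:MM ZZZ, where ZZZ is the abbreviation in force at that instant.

Query: 2023-01-22 21:20 UTC
Rule 1/3 (BFS, -09:15): 2022-06-28 23:50 UTC ≤ query < 2023-01-22 22:58 UTC
21·60 + 20 - 555 = 725 min
725 = 0·1440 + 725; 725 = 12·60 + 5 → 12:05, same day
→ 2023-01-22 12:05 BFS

2023-01-22 12:05 BFS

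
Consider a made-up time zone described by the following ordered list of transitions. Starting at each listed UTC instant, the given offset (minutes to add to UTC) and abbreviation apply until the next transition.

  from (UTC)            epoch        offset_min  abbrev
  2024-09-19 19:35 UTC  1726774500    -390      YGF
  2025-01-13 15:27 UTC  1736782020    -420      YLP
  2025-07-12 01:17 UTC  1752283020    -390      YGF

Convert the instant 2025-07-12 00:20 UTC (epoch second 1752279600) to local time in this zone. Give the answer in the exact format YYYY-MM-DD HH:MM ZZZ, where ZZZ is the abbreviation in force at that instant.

2025-07-11 17:20 YLP

Query: 2025-07-12 00:20 UTC
Rule 2/3 (YLP, -07:00): 2025-01-13 15:27 UTC ≤ query < 2025-07-12 01:17 UTC
0·60 + 20 - 420 = -400 min
-400 = -1·1440 + 1040; 1040 = 17·60 + 20 → 17:20, 2025-07-12 - 1 day = 2025-07-11
→ 2025-07-11 17:20 YLP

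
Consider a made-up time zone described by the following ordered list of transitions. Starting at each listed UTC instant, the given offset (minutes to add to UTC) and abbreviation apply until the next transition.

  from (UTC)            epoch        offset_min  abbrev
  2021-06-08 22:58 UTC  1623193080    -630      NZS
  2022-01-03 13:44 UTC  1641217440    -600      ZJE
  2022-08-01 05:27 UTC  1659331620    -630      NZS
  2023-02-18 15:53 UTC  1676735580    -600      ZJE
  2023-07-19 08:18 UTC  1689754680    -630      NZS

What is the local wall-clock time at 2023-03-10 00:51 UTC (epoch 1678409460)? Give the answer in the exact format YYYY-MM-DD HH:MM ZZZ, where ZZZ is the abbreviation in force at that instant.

Query: 2023-03-10 00:51 UTC
Rule 4/5 (ZJE, -10:00): 2023-02-18 15:53 UTC ≤ query < 2023-07-19 08:18 UTC
0·60 + 51 - 600 = -549 min
-549 = -1·1440 + 891; 891 = 14·60 + 51 → 14:51, 2023-03-10 - 1 day = 2023-03-09
→ 2023-03-09 14:51 ZJE

2023-03-09 14:51 ZJE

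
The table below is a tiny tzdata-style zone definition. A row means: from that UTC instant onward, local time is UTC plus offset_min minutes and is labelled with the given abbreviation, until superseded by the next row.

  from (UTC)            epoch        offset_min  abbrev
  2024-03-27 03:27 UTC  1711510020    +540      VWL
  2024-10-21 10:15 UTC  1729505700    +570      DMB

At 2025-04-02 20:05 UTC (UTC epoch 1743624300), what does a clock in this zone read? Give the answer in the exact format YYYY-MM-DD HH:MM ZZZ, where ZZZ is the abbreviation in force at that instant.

2025-04-03 05:35 DMB

Query: 2025-04-02 20:05 UTC
Rule 2/2 (DMB, +09:30): 2024-10-21 10:15 UTC ≤ query < +∞
20·60 + 5 + 570 = 1775 min
1775 = 1·1440 + 335; 335 = 5·60 + 35 → 05:35, 2025-04-02 + 1 day = 2025-04-03
→ 2025-04-03 05:35 DMB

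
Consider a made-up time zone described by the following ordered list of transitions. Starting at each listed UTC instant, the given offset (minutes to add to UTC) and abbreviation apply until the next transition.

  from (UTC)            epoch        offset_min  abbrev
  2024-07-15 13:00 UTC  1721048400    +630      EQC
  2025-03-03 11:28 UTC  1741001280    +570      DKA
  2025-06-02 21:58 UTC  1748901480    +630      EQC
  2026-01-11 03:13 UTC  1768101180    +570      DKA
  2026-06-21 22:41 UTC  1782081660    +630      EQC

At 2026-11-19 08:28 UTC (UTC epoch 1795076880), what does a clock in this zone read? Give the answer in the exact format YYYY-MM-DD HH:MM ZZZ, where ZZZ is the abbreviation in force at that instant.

Query: 2026-11-19 08:28 UTC
Rule 5/5 (EQC, +10:30): 2026-06-21 22:41 UTC ≤ query < +∞
8·60 + 28 + 630 = 1138 min
1138 = 0·1440 + 1138; 1138 = 18·60 + 58 → 18:58, same day
→ 2026-11-19 18:58 EQC

2026-11-19 18:58 EQC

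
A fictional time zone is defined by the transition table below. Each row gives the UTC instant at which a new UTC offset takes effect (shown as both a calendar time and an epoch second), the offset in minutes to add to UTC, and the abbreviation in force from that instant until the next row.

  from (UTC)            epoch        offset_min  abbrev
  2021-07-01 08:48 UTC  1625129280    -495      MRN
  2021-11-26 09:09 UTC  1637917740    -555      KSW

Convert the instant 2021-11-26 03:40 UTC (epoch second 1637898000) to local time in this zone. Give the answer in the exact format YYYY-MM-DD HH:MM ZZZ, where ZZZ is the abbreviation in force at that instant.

2021-11-25 19:25 MRN

Query: 2021-11-26 03:40 UTC
Rule 1/2 (MRN, -08:15): 2021-07-01 08:48 UTC ≤ query < 2021-11-26 09:09 UTC
3·60 + 40 - 495 = -275 min
-275 = -1·1440 + 1165; 1165 = 19·60 + 25 → 19:25, 2021-11-26 - 1 day = 2021-11-25
→ 2021-11-25 19:25 MRN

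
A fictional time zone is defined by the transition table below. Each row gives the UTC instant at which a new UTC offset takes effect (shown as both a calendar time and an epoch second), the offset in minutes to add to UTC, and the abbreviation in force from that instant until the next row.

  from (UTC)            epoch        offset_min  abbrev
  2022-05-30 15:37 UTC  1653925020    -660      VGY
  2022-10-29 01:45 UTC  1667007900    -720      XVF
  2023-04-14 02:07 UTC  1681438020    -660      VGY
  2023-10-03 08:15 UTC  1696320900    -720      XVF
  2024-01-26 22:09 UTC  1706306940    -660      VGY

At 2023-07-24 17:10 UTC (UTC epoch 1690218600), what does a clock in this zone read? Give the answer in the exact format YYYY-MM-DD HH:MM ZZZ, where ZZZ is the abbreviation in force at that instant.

2023-07-24 06:10 VGY

Query: 2023-07-24 17:10 UTC
Rule 3/5 (VGY, -11:00): 2023-04-14 02:07 UTC ≤ query < 2023-10-03 08:15 UTC
17·60 + 10 - 660 = 370 min
370 = 0·1440 + 370; 370 = 6·60 + 10 → 06:10, same day
→ 2023-07-24 06:10 VGY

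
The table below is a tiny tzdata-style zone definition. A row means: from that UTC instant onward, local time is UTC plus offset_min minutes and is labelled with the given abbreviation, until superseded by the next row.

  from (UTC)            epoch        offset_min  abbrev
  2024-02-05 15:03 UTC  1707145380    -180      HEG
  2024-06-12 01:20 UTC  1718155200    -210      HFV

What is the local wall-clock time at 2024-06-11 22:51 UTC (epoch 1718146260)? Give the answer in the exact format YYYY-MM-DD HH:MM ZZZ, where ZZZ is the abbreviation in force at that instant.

2024-06-11 19:51 HEG

Query: 2024-06-11 22:51 UTC
Rule 1/2 (HEG, -03:00): 2024-02-05 15:03 UTC ≤ query < 2024-06-12 01:20 UTC
22·60 + 51 - 180 = 1191 min
1191 = 0·1440 + 1191; 1191 = 19·60 + 51 → 19:51, same day
→ 2024-06-11 19:51 HEG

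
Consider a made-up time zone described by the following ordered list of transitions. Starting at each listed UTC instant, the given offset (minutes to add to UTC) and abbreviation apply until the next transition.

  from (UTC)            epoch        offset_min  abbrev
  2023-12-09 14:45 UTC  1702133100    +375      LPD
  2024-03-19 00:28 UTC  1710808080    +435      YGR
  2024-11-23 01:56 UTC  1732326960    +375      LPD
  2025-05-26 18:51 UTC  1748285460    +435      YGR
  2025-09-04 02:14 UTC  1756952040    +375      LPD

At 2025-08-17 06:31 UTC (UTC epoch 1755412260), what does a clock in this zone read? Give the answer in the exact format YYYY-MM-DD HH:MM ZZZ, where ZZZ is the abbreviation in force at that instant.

Query: 2025-08-17 06:31 UTC
Rule 4/5 (YGR, +07:15): 2025-05-26 18:51 UTC ≤ query < 2025-09-04 02:14 UTC
6·60 + 31 + 435 = 826 min
826 = 0·1440 + 826; 826 = 13·60 + 46 → 13:46, same day
→ 2025-08-17 13:46 YGR

2025-08-17 13:46 YGR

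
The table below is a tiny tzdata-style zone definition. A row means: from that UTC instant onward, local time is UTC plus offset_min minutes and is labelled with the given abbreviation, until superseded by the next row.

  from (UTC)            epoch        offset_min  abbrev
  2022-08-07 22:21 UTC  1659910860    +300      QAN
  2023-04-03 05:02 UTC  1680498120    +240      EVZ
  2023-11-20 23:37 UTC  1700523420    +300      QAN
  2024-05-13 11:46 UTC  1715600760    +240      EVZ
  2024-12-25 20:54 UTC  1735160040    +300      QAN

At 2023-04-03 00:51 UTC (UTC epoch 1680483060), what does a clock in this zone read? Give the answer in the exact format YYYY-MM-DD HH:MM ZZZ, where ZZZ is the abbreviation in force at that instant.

2023-04-03 05:51 QAN

Query: 2023-04-03 00:51 UTC
Rule 1/5 (QAN, +05:00): 2022-08-07 22:21 UTC ≤ query < 2023-04-03 05:02 UTC
0·60 + 51 + 300 = 351 min
351 = 0·1440 + 351; 351 = 5·60 + 51 → 05:51, same day
→ 2023-04-03 05:51 QAN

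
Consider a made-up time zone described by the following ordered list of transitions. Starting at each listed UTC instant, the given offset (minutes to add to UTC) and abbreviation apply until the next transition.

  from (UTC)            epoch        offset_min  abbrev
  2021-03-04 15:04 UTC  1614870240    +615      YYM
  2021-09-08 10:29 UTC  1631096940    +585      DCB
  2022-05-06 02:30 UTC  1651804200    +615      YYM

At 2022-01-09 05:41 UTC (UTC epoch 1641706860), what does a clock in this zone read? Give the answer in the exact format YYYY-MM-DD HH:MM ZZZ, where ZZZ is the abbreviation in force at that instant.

Query: 2022-01-09 05:41 UTC
Rule 2/3 (DCB, +09:45): 2021-09-08 10:29 UTC ≤ query < 2022-05-06 02:30 UTC
5·60 + 41 + 585 = 926 min
926 = 0·1440 + 926; 926 = 15·60 + 26 → 15:26, same day
→ 2022-01-09 15:26 DCB

2022-01-09 15:26 DCB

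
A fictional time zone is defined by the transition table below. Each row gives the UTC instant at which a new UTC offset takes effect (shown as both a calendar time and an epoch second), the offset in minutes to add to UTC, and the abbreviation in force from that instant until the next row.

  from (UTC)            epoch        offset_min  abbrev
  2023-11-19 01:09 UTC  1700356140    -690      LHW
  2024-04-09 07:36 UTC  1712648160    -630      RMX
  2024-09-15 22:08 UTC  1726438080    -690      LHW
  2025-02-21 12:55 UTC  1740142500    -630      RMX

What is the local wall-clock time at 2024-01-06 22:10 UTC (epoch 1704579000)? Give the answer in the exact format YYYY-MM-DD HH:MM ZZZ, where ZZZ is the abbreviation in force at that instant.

2024-01-06 10:40 LHW

Query: 2024-01-06 22:10 UTC
Rule 1/4 (LHW, -11:30): 2023-11-19 01:09 UTC ≤ query < 2024-04-09 07:36 UTC
22·60 + 10 - 690 = 640 min
640 = 0·1440 + 640; 640 = 10·60 + 40 → 10:40, same day
→ 2024-01-06 10:40 LHW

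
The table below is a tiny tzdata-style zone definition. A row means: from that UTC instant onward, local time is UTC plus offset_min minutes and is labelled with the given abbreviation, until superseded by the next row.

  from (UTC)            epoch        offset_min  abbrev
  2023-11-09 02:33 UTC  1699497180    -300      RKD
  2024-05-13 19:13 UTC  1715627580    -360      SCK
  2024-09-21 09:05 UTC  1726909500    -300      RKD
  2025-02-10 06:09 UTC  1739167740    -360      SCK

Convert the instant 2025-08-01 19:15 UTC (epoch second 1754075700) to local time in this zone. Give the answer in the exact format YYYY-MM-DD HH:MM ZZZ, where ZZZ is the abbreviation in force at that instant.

2025-08-01 13:15 SCK

Query: 2025-08-01 19:15 UTC
Rule 4/4 (SCK, -06:00): 2025-02-10 06:09 UTC ≤ query < +∞
19·60 + 15 - 360 = 795 min
795 = 0·1440 + 795; 795 = 13·60 + 15 → 13:15, same day
→ 2025-08-01 13:15 SCK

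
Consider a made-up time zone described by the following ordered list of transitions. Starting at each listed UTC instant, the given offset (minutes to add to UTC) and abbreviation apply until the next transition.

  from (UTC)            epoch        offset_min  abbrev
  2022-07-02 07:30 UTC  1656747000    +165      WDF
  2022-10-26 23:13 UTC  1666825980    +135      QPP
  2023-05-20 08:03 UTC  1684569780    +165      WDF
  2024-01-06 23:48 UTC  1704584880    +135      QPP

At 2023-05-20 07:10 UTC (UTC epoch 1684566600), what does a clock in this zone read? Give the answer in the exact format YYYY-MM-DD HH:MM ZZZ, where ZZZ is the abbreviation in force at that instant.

2023-05-20 09:25 QPP

Query: 2023-05-20 07:10 UTC
Rule 2/4 (QPP, +02:15): 2022-10-26 23:13 UTC ≤ query < 2023-05-20 08:03 UTC
7·60 + 10 + 135 = 565 min
565 = 0·1440 + 565; 565 = 9·60 + 25 → 09:25, same day
→ 2023-05-20 09:25 QPP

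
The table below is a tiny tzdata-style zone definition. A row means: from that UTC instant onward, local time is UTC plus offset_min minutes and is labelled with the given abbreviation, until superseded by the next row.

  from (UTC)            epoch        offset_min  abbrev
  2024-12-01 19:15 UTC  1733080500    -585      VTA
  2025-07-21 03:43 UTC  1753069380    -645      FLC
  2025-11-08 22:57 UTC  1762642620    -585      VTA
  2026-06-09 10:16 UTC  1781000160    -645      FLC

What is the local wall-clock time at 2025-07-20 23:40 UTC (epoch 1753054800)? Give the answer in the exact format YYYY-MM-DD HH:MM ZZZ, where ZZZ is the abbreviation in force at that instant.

Query: 2025-07-20 23:40 UTC
Rule 1/4 (VTA, -09:45): 2024-12-01 19:15 UTC ≤ query < 2025-07-21 03:43 UTC
23·60 + 40 - 585 = 835 min
835 = 0·1440 + 835; 835 = 13·60 + 55 → 13:55, same day
→ 2025-07-20 13:55 VTA

2025-07-20 13:55 VTA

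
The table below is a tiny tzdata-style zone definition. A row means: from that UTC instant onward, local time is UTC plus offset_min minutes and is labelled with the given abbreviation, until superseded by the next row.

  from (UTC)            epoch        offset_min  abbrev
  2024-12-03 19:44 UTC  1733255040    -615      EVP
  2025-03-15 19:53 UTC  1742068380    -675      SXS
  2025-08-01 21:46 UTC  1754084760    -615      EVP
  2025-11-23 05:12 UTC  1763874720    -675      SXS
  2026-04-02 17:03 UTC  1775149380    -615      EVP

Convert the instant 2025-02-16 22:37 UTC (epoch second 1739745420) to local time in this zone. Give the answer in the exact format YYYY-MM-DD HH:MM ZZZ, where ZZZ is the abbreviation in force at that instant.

2025-02-16 12:22 EVP

Query: 2025-02-16 22:37 UTC
Rule 1/5 (EVP, -10:15): 2024-12-03 19:44 UTC ≤ query < 2025-03-15 19:53 UTC
22·60 + 37 - 615 = 742 min
742 = 0·1440 + 742; 742 = 12·60 + 22 → 12:22, same day
→ 2025-02-16 12:22 EVP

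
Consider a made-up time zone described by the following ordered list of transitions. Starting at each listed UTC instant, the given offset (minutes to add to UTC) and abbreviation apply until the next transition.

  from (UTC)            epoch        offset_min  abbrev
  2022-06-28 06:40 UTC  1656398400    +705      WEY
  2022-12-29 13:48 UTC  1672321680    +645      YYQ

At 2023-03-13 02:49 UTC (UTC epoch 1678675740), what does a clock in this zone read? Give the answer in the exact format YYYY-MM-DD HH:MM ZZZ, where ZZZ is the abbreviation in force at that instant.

Query: 2023-03-13 02:49 UTC
Rule 2/2 (YYQ, +10:45): 2022-12-29 13:48 UTC ≤ query < +∞
2·60 + 49 + 645 = 814 min
814 = 0·1440 + 814; 814 = 13·60 + 34 → 13:34, same day
→ 2023-03-13 13:34 YYQ

2023-03-13 13:34 YYQ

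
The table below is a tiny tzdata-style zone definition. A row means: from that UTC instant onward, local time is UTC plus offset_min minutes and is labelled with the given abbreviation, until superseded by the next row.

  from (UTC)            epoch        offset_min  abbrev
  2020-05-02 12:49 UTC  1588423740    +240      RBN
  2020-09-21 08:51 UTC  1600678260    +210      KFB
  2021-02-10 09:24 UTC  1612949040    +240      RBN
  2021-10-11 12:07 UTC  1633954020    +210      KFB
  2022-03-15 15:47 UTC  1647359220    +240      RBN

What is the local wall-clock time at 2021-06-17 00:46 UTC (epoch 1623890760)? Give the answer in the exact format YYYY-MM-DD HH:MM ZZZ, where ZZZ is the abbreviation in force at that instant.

2021-06-17 04:46 RBN

Query: 2021-06-17 00:46 UTC
Rule 3/5 (RBN, +04:00): 2021-02-10 09:24 UTC ≤ query < 2021-10-11 12:07 UTC
0·60 + 46 + 240 = 286 min
286 = 0·1440 + 286; 286 = 4·60 + 46 → 04:46, same day
→ 2021-06-17 04:46 RBN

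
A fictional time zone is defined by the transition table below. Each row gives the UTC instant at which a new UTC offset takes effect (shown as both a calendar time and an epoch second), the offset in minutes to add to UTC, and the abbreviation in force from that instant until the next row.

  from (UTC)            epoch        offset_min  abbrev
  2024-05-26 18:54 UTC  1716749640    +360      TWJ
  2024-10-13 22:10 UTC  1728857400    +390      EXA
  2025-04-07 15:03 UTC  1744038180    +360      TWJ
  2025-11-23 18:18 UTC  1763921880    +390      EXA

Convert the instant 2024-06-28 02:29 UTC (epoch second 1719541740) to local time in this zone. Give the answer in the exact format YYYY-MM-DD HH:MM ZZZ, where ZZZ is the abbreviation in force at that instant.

Query: 2024-06-28 02:29 UTC
Rule 1/4 (TWJ, +06:00): 2024-05-26 18:54 UTC ≤ query < 2024-10-13 22:10 UTC
2·60 + 29 + 360 = 509 min
509 = 0·1440 + 509; 509 = 8·60 + 29 → 08:29, same day
→ 2024-06-28 08:29 TWJ

2024-06-28 08:29 TWJ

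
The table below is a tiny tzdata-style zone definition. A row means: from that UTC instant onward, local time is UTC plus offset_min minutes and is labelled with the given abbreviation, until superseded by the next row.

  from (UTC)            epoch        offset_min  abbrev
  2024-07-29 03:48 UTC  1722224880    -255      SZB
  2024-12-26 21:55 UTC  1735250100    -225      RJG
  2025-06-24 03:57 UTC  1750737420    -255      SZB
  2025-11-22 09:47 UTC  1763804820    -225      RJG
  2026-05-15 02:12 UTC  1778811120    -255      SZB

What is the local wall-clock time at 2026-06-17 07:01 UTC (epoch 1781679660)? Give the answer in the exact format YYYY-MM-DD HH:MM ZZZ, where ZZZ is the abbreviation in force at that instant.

Query: 2026-06-17 07:01 UTC
Rule 5/5 (SZB, -04:15): 2026-05-15 02:12 UTC ≤ query < +∞
7·60 + 1 - 255 = 166 min
166 = 0·1440 + 166; 166 = 2·60 + 46 → 02:46, same day
→ 2026-06-17 02:46 SZB

2026-06-17 02:46 SZB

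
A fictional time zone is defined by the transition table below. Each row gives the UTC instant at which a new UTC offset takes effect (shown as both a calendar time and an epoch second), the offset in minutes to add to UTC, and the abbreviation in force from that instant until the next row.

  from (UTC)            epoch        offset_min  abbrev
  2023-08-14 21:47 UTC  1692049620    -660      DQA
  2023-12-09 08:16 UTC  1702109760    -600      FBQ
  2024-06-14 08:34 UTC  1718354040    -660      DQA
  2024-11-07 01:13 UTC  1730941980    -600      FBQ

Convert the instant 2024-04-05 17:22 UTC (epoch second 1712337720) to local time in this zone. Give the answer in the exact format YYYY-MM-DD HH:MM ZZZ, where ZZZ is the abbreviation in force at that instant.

Query: 2024-04-05 17:22 UTC
Rule 2/4 (FBQ, -10:00): 2023-12-09 08:16 UTC ≤ query < 2024-06-14 08:34 UTC
17·60 + 22 - 600 = 442 min
442 = 0·1440 + 442; 442 = 7·60 + 22 → 07:22, same day
→ 2024-04-05 07:22 FBQ

2024-04-05 07:22 FBQ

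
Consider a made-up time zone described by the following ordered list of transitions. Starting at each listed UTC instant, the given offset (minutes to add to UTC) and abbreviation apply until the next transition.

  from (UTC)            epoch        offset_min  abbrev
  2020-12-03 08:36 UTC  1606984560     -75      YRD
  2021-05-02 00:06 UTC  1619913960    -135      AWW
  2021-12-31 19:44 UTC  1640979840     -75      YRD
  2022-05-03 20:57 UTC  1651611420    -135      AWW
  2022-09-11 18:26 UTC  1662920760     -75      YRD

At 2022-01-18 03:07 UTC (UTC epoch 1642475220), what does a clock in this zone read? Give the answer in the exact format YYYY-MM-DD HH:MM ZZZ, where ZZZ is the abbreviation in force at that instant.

Query: 2022-01-18 03:07 UTC
Rule 3/5 (YRD, -01:15): 2021-12-31 19:44 UTC ≤ query < 2022-05-03 20:57 UTC
3·60 + 7 - 75 = 112 min
112 = 0·1440 + 112; 112 = 1·60 + 52 → 01:52, same day
→ 2022-01-18 01:52 YRD

2022-01-18 01:52 YRD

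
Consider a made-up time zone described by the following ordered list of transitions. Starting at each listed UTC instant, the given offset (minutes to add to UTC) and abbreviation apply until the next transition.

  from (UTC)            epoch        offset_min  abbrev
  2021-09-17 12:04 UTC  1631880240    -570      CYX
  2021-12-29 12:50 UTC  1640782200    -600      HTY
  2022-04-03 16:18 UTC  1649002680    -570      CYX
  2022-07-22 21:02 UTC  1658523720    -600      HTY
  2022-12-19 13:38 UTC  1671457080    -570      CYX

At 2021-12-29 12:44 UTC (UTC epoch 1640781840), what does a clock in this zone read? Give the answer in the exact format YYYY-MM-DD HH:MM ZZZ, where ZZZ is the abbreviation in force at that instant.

2021-12-29 03:14 CYX

Query: 2021-12-29 12:44 UTC
Rule 1/5 (CYX, -09:30): 2021-09-17 12:04 UTC ≤ query < 2021-12-29 12:50 UTC
12·60 + 44 - 570 = 194 min
194 = 0·1440 + 194; 194 = 3·60 + 14 → 03:14, same day
→ 2021-12-29 03:14 CYX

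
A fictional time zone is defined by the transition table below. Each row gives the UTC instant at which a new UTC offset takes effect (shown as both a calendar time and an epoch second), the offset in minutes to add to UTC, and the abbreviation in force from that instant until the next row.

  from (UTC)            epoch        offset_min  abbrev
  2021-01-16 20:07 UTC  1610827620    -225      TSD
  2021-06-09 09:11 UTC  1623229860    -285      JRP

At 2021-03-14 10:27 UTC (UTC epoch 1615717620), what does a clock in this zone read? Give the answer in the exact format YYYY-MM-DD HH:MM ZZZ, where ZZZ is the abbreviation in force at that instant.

Query: 2021-03-14 10:27 UTC
Rule 1/2 (TSD, -03:45): 2021-01-16 20:07 UTC ≤ query < 2021-06-09 09:11 UTC
10·60 + 27 - 225 = 402 min
402 = 0·1440 + 402; 402 = 6·60 + 42 → 06:42, same day
→ 2021-03-14 06:42 TSD

2021-03-14 06:42 TSD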